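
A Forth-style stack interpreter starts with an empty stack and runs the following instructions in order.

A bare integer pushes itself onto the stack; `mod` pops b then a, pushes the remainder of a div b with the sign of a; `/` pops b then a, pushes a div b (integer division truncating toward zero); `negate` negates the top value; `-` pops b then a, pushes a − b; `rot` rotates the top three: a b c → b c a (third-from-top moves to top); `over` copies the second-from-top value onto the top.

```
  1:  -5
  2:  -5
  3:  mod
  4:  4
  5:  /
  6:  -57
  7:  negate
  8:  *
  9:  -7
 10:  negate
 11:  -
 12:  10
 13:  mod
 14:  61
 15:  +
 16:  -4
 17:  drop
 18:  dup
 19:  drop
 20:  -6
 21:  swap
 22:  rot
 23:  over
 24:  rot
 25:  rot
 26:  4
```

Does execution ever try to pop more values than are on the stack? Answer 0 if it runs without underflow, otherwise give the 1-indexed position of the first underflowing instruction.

22

-5     : [-5]
-5     : [-5, -5]
mod    : [0]
4      : [0, 4]
/      : [0]
-57    : [0, -57]
negate : [0, 57]
*      : [0]
-7     : [0, -7]
negate : [0, 7]
-      : [-7]
10     : [-7, 10]
mod    : [-7]
61     : [-7, 61]
+      : [54]
-4     : [54, -4]
drop   : [54]
dup    : [54, 54]
drop   : [54]
-6     : [54, -6]
swap   : [-6, 54]
rot  — needs 3 operands, stack has 2 → underflow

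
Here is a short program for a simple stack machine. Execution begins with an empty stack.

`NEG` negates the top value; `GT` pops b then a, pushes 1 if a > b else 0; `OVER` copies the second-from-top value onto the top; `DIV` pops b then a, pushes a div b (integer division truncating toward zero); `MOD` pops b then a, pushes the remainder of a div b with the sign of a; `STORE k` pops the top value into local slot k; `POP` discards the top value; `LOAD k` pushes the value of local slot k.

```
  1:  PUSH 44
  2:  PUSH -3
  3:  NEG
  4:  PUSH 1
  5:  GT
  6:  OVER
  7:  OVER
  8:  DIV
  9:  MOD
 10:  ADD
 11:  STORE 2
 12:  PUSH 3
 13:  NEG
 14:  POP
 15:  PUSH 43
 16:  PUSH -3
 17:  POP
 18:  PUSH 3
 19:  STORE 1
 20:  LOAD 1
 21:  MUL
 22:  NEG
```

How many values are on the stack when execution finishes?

PUSH 44 : 44
PUSH -3 : 44 -3
NEG     : 44 3
PUSH 1  : 44 3 1
GT      : 44 1
OVER    : 44 1 44
OVER    : 44 1 44 1
DIV     : 44 1 44
MOD     : 44 1
ADD     : 45
STORE 2 : (empty)
PUSH 3  : 3
NEG     : -3
POP     : (empty)
PUSH 43 : 43
PUSH -3 : 43 -3
POP     : 43
PUSH 3  : 43 3
STORE 1 : 43
LOAD 1  : 43 3
MUL     : 129
NEG     : -129

1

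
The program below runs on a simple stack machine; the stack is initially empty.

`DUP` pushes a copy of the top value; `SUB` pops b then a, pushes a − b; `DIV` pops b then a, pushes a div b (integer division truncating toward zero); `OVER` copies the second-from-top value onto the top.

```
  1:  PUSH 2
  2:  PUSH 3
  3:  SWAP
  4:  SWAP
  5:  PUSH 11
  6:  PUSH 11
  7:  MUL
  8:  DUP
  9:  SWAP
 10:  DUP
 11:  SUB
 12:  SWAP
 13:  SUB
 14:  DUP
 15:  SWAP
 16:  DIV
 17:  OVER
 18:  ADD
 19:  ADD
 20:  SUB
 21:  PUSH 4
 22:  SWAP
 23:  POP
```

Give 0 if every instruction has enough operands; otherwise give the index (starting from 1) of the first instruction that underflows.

0

PUSH 2  -> 2
PUSH 3  -> 2 3
SWAP    -> 3 2
SWAP    -> 2 3
PUSH 11 -> 2 3 11
PUSH 11 -> 2 3 11 11
MUL     -> 2 3 121
DUP     -> 2 3 121 121
SWAP    -> 2 3 121 121
DUP     -> 2 3 121 121 121
SUB     -> 2 3 121 0
SWAP    -> 2 3 0 121
SUB     -> 2 3 -121
DUP     -> 2 3 -121 -121
SWAP    -> 2 3 -121 -121
DIV     -> 2 3 1
OVER    -> 2 3 1 3
ADD     -> 2 3 4
ADD     -> 2 7
SUB     -> -5
PUSH 4  -> -5 4
SWAP    -> 4 -5
POP     -> 4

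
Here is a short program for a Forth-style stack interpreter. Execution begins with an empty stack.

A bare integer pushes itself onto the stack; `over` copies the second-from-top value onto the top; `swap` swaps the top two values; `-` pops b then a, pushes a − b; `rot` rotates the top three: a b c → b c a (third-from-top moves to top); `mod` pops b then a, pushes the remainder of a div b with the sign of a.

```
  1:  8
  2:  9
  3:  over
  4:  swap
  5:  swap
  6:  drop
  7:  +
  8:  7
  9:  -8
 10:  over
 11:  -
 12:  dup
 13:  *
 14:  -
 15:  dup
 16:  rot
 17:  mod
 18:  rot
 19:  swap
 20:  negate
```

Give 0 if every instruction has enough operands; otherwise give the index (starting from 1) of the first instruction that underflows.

8    : 8
9    : 8 9
over : 8 9 8
swap : 8 8 9
swap : 8 9 8
drop : 8 9
+    : 17
7    : 17 7
-8   : 17 7 -8
over : 17 7 -8 7
-    : 17 7 -15
dup  : 17 7 -15 -15
*    : 17 7 225
-    : 17 -218
dup  : 17 -218 -218
rot  : -218 -218 17
mod  : -218 -14
rot  — needs 3 operands, stack has 2 → underflow

18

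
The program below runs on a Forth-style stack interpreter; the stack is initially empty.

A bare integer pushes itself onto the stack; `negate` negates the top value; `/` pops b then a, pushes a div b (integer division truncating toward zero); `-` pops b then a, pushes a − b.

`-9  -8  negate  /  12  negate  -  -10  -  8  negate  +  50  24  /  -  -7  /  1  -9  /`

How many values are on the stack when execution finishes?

2

-9     → -9
-8     → -9 -8
negate → -9 8
/      → -1
12     → -1 12
negate → -1 -12
-      → 11
-10    → 11 -10
-      → 21
8      → 21 8
negate → 21 -8
+      → 13
50     → 13 50
24     → 13 50 24
/      → 13 2
-      → 11
-7     → 11 -7
/      → -1
1      → -1 1
-9     → -1 1 -9
/      → -1 0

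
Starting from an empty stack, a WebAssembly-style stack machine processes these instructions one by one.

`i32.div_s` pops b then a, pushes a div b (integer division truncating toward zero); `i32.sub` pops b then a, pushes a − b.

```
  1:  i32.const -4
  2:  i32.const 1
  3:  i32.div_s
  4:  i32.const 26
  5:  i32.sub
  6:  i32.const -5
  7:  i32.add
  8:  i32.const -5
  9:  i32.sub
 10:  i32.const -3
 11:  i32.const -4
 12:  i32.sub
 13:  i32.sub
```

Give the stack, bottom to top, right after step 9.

i32.const -4 -> [-4]
i32.const 1  -> [-4, 1]
i32.div_s    -> [-4]
i32.const 26 -> [-4, 26]
i32.sub      -> [-30]
i32.const -5 -> [-30, -5]
i32.add      -> [-35]
i32.const -5 -> [-35, -5]
i32.sub      -> [-30]

[-30]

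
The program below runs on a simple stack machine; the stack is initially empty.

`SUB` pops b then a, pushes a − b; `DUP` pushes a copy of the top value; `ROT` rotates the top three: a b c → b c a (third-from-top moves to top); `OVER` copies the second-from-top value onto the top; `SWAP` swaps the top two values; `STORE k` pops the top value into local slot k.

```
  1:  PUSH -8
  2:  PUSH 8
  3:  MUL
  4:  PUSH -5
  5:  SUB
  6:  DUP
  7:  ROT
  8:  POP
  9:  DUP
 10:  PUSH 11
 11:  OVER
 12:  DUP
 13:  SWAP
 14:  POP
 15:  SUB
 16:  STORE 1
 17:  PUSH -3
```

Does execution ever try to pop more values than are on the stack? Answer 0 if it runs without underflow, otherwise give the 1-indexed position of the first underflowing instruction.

7

PUSH -8 : -8
PUSH 8  : -8 8
MUL     : -64
PUSH -5 : -64 -5
SUB     : -59
DUP     : -59 -59
ROT  — needs 3 operands, stack has 2 → underflow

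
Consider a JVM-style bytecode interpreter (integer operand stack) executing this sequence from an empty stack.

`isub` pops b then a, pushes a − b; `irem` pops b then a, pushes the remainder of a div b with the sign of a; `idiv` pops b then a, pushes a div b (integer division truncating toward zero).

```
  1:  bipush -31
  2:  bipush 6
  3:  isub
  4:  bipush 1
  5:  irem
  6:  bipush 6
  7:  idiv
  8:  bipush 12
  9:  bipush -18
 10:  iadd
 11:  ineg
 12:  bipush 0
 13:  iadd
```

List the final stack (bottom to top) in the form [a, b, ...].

[0, 6]

bipush -31  [-31]
bipush 6    [-31, 6]
isub        [-37]
bipush 1    [-37, 1]
irem        [0]
bipush 6    [0, 6]
idiv        [0]
bipush 12   [0, 12]
bipush -18  [0, 12, -18]
iadd        [0, -6]
ineg        [0, 6]
bipush 0    [0, 6, 0]
iadd        [0, 6]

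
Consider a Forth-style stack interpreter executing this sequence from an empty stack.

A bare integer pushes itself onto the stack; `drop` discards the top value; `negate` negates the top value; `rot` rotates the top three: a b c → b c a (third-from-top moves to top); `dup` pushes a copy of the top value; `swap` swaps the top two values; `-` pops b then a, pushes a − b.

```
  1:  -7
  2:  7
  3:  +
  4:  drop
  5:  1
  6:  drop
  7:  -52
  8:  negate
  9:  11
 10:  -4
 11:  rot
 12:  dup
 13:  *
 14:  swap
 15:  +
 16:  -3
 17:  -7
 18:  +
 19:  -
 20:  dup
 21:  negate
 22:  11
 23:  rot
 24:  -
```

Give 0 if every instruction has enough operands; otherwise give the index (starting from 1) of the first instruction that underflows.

0

-7      [-7]
7       [-7, 7]
+       [0]
drop    []
1       [1]
drop    []
-52     [-52]
negate  [52]
11      [52, 11]
-4      [52, 11, -4]
rot     [11, -4, 52]
dup     [11, -4, 52, 52]
*       [11, -4, 2704]
swap    [11, 2704, -4]
+       [11, 2700]
-3      [11, 2700, -3]
-7      [11, 2700, -3, -7]
+       [11, 2700, -10]
-       [11, 2710]
dup     [11, 2710, 2710]
negate  [11, 2710, -2710]
11      [11, 2710, -2710, 11]
rot     [11, -2710, 11, 2710]
-       [11, -2710, -2699]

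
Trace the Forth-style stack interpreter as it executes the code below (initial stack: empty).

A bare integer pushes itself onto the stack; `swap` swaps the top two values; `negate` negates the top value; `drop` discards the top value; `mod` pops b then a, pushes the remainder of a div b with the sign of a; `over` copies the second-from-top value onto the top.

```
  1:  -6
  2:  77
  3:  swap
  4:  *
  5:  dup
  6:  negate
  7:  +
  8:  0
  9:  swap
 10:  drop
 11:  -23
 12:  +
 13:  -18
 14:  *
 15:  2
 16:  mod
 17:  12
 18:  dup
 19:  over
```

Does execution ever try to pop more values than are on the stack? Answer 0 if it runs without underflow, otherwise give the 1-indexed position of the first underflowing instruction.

0

-6     -> [-6]
77     -> [-6, 77]
swap   -> [77, -6]
*      -> [-462]
dup    -> [-462, -462]
negate -> [-462, 462]
+      -> [0]
0      -> [0, 0]
swap   -> [0, 0]
drop   -> [0]
-23    -> [0, -23]
+      -> [-23]
-18    -> [-23, -18]
*      -> [414]
2      -> [414, 2]
mod    -> [0]
12     -> [0, 12]
dup    -> [0, 12, 12]
over   -> [0, 12, 12, 12]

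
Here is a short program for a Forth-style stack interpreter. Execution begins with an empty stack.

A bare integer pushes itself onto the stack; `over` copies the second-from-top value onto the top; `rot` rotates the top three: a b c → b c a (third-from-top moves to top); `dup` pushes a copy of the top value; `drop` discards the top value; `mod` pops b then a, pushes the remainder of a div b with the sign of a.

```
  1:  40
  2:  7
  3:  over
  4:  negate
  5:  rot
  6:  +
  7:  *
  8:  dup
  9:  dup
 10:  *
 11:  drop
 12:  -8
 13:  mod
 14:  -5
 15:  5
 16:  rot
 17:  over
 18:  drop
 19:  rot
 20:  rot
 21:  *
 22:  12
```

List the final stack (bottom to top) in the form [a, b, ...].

[0, -25, 12]

40      40
7       40 7
over    40 7 40
negate  40 7 -40
rot     7 -40 40
+       7 0
*       0
dup     0 0
dup     0 0 0
*       0 0
drop    0
-8      0 -8
mod     0
-5      0 -5
5       0 -5 5
rot     -5 5 0
over    -5 5 0 5
drop    -5 5 0
rot     5 0 -5
rot     0 -5 5
*       0 -25
12      0 -25 12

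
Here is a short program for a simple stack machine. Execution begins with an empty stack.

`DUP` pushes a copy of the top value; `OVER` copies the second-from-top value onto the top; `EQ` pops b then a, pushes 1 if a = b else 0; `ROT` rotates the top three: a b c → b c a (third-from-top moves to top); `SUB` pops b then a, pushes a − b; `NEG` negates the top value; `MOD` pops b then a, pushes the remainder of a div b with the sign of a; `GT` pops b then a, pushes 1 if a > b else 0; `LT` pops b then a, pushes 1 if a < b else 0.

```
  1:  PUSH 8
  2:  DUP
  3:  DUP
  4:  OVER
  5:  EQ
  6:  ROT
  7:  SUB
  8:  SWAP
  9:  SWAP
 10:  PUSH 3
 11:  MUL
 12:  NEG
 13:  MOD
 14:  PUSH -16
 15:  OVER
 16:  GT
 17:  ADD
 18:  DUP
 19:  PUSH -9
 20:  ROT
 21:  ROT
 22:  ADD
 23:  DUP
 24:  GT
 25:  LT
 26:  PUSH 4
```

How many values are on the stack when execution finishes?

2

PUSH 8    8
DUP       8 8
DUP       8 8 8
OVER      8 8 8 8
EQ        8 8 1
ROT       8 1 8
SUB       8 -7
SWAP      -7 8
SWAP      8 -7
PUSH 3    8 -7 3
MUL       8 -21
NEG       8 21
MOD       8
PUSH -16  8 -16
OVER      8 -16 8
GT        8 0
ADD       8
DUP       8 8
PUSH -9   8 8 -9
ROT       8 -9 8
ROT       -9 8 8
ADD       -9 16
DUP       -9 16 16
GT        -9 0
LT        1
PUSH 4    1 4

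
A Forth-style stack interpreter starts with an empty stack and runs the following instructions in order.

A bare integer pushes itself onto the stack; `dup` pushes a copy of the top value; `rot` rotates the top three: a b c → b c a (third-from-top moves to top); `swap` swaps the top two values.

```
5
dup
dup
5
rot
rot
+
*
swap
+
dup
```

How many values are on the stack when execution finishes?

5    : 5
dup  : 5 5
dup  : 5 5 5
5    : 5 5 5 5
rot  : 5 5 5 5
rot  : 5 5 5 5
+    : 5 5 10
*    : 5 50
swap : 50 5
+    : 55
dup  : 55 55

2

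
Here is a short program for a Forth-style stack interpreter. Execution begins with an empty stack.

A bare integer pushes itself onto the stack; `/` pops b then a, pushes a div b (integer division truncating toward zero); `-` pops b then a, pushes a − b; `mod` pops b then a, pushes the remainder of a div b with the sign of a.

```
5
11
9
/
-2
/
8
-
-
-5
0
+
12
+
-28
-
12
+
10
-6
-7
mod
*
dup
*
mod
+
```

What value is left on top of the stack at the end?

5   -> 5
11  -> 5 11
9   -> 5 11 9
/   -> 5 1
-2  -> 5 1 -2
/   -> 5 0
8   -> 5 0 8
-   -> 5 -8
-   -> 13
-5  -> 13 -5
0   -> 13 -5 0
+   -> 13 -5
12  -> 13 -5 12
+   -> 13 7
-28 -> 13 7 -28
-   -> 13 35
12  -> 13 35 12
+   -> 13 47
10  -> 13 47 10
-6  -> 13 47 10 -6
-7  -> 13 47 10 -6 -7
mod -> 13 47 10 -6
*   -> 13 47 -60
dup -> 13 47 -60 -60
*   -> 13 47 3600
mod -> 13 47
+   -> 60

60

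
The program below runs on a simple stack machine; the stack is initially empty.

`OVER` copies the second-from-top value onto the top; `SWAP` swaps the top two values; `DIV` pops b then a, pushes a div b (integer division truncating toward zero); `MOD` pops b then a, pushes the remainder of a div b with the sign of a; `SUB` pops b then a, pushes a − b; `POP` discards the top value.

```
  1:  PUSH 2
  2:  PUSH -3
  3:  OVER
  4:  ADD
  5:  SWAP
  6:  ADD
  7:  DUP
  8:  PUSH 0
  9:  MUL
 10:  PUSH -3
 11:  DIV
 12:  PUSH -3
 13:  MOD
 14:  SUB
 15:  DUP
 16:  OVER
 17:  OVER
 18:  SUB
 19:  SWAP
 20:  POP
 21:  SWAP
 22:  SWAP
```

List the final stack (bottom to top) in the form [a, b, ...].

PUSH 2  : [2]
PUSH -3 : [2, -3]
OVER    : [2, -3, 2]
ADD     : [2, -1]
SWAP    : [-1, 2]
ADD     : [1]
DUP     : [1, 1]
PUSH 0  : [1, 1, 0]
MUL     : [1, 0]
PUSH -3 : [1, 0, -3]
DIV     : [1, 0]
PUSH -3 : [1, 0, -3]
MOD     : [1, 0]
SUB     : [1]
DUP     : [1, 1]
OVER    : [1, 1, 1]
OVER    : [1, 1, 1, 1]
SUB     : [1, 1, 0]
SWAP    : [1, 0, 1]
POP     : [1, 0]
SWAP    : [0, 1]
SWAP    : [1, 0]

[1, 0]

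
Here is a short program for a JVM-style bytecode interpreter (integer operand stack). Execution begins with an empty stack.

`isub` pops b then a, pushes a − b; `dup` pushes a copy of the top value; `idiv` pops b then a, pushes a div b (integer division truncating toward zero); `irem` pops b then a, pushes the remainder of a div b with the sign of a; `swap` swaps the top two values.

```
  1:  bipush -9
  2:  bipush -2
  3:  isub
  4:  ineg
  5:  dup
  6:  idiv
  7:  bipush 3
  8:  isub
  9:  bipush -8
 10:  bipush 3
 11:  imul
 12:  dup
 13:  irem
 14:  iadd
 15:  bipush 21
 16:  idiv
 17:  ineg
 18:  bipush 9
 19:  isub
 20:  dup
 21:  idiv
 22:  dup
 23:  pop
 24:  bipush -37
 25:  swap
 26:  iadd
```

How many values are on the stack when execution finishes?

1

bipush -9  : -9
bipush -2  : -9 -2
isub       : -7
ineg       : 7
dup        : 7 7
idiv       : 1
bipush 3   : 1 3
isub       : -2
bipush -8  : -2 -8
bipush 3   : -2 -8 3
imul       : -2 -24
dup        : -2 -24 -24
irem       : -2 0
iadd       : -2
bipush 21  : -2 21
idiv       : 0
ineg       : 0
bipush 9   : 0 9
isub       : -9
dup        : -9 -9
idiv       : 1
dup        : 1 1
pop        : 1
bipush -37 : 1 -37
swap       : -37 1
iadd       : -36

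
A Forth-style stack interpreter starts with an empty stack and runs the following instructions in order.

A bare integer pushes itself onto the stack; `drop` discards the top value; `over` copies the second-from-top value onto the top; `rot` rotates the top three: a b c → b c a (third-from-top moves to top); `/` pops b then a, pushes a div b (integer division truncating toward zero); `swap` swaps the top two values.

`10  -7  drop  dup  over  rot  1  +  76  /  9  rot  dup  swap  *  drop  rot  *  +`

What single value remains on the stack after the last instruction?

90

10   → 10
-7   → 10 -7
drop → 10
dup  → 10 10
over → 10 10 10
rot  → 10 10 10
1    → 10 10 10 1
+    → 10 10 11
76   → 10 10 11 76
/    → 10 10 0
9    → 10 10 0 9
rot  → 10 0 9 10
dup  → 10 0 9 10 10
swap → 10 0 9 10 10
*    → 10 0 9 100
drop → 10 0 9
rot  → 0 9 10
*    → 0 90
+    → 90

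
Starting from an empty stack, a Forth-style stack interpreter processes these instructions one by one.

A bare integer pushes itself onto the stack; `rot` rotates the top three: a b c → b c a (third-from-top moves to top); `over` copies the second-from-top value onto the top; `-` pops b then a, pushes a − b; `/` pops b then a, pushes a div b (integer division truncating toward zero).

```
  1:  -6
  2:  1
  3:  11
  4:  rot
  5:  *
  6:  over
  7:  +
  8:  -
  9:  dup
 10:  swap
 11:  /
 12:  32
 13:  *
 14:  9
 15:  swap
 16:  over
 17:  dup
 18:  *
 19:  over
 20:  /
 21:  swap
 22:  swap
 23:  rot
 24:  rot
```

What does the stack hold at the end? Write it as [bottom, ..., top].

[2, 9, 32]

-6    -6
1     -6 1
11    -6 1 11
rot   1 11 -6
*     1 -66
over  1 -66 1
+     1 -65
-     66
dup   66 66
swap  66 66
/     1
32    1 32
*     32
9     32 9
swap  9 32
over  9 32 9
dup   9 32 9 9
*     9 32 81
over  9 32 81 32
/     9 32 2
swap  9 2 32
swap  9 32 2
rot   32 2 9
rot   2 9 32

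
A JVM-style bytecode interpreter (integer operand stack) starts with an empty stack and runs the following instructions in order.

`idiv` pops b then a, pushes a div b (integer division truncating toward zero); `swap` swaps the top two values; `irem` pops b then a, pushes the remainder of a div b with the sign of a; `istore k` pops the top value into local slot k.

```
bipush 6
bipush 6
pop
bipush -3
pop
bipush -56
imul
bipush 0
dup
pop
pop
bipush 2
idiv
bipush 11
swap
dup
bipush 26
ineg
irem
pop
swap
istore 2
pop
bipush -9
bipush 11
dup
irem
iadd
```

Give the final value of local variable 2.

11

bipush 6   : [6]
bipush 6   : [6, 6]
pop        : [6]
bipush -3  : [6, -3]
pop        : [6]
bipush -56 : [6, -56]
imul       : [-336]
bipush 0   : [-336, 0]
dup        : [-336, 0, 0]
pop        : [-336, 0]
pop        : [-336]
bipush 2   : [-336, 2]
idiv       : [-168]
bipush 11  : [-168, 11]
swap       : [11, -168]
dup        : [11, -168, -168]
bipush 26  : [11, -168, -168, 26]
ineg       : [11, -168, -168, -26]
irem       : [11, -168, -12]
pop        : [11, -168]
swap       : [-168, 11]
istore 2   : [-168]
pop        : []
bipush -9  : [-9]
bipush 11  : [-9, 11]
dup        : [-9, 11, 11]
irem       : [-9, 0]
iadd       : [-9]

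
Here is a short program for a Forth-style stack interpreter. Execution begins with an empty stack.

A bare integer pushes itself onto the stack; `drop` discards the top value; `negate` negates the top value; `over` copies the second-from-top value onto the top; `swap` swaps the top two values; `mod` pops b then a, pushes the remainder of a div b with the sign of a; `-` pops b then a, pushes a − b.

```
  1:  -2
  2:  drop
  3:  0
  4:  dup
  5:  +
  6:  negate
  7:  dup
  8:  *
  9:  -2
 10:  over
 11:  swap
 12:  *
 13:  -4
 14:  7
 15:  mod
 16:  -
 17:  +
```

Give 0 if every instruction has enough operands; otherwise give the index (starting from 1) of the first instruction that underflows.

-2     : [-2]
drop   : []
0      : [0]
dup    : [0, 0]
+      : [0]
negate : [0]
dup    : [0, 0]
*      : [0]
-2     : [0, -2]
over   : [0, -2, 0]
swap   : [0, 0, -2]
*      : [0, 0]
-4     : [0, 0, -4]
7      : [0, 0, -4, 7]
mod    : [0, 0, -4]
-      : [0, 4]
+      : [4]

0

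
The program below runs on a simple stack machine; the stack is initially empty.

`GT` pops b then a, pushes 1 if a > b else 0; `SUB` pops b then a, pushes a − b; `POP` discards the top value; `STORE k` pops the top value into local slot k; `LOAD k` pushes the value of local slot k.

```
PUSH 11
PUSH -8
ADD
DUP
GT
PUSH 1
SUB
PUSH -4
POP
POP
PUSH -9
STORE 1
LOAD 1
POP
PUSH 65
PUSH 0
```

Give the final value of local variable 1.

-9

PUSH 11  [11]
PUSH -8  [11, -8]
ADD      [3]
DUP      [3, 3]
GT       [0]
PUSH 1   [0, 1]
SUB      [-1]
PUSH -4  [-1, -4]
POP      [-1]
POP      []
PUSH -9  [-9]
STORE 1  []
LOAD 1   [-9]
POP      []
PUSH 65  [65]
PUSH 0   [65, 0]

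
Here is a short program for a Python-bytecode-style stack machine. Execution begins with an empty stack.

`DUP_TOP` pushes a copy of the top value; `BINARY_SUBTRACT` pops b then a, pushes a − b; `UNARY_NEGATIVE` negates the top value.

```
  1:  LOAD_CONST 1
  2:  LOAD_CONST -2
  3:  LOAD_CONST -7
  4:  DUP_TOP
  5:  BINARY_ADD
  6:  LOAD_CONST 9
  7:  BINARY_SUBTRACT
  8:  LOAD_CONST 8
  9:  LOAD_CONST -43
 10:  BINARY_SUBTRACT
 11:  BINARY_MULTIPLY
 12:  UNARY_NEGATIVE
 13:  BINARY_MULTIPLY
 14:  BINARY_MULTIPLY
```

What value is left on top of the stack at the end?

LOAD_CONST 1    : 1
LOAD_CONST -2   : 1 -2
LOAD_CONST -7   : 1 -2 -7
DUP_TOP         : 1 -2 -7 -7
BINARY_ADD      : 1 -2 -14
LOAD_CONST 9    : 1 -2 -14 9
BINARY_SUBTRACT : 1 -2 -23
LOAD_CONST 8    : 1 -2 -23 8
LOAD_CONST -43  : 1 -2 -23 8 -43
BINARY_SUBTRACT : 1 -2 -23 51
BINARY_MULTIPLY : 1 -2 -1173
UNARY_NEGATIVE  : 1 -2 1173
BINARY_MULTIPLY : 1 -2346
BINARY_MULTIPLY : -2346

-2346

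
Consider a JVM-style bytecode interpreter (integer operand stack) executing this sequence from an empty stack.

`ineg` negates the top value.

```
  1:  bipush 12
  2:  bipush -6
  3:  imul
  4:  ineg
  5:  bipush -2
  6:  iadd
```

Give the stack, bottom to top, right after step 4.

[72]

bipush 12 → 12
bipush -6 → 12 -6
imul      → -72
ineg      → 72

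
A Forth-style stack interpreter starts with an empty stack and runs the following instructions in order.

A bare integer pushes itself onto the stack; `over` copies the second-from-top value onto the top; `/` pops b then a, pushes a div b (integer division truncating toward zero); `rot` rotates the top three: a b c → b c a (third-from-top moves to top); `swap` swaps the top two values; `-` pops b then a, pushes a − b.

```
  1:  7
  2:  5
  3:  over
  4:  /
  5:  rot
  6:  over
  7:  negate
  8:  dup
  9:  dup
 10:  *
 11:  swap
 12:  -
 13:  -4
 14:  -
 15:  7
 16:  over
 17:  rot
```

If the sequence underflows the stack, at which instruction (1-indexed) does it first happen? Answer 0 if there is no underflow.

5

7    : [7]
5    : [7, 5]
over : [7, 5, 7]
/    : [7, 0]
rot  — needs 3 operands, stack has 2 → underflow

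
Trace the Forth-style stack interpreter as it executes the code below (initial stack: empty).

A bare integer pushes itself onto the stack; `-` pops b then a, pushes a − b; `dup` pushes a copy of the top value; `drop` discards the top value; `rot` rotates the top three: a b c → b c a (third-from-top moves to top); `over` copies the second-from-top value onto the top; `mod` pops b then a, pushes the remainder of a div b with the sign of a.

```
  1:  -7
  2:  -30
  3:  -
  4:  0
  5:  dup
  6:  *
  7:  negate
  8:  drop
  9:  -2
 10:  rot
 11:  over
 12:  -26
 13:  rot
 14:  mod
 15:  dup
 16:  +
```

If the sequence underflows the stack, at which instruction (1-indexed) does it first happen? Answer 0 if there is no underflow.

10

-7     : -7
-30    : -7 -30
-      : 23
0      : 23 0
dup    : 23 0 0
*      : 23 0
negate : 23 0
drop   : 23
-2     : 23 -2
rot  — needs 3 operands, stack has 2 → underflow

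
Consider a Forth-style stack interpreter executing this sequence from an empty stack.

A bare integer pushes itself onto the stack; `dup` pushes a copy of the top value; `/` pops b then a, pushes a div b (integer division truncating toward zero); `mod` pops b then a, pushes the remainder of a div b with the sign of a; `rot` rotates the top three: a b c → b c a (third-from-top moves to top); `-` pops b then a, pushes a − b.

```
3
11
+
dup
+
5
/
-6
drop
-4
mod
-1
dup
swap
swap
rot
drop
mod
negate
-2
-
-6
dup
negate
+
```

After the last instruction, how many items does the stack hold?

3      → [3]
11     → [3, 11]
+      → [14]
dup    → [14, 14]
+      → [28]
5      → [28, 5]
/      → [5]
-6     → [5, -6]
drop   → [5]
-4     → [5, -4]
mod    → [1]
-1     → [1, -1]
dup    → [1, -1, -1]
swap   → [1, -1, -1]
swap   → [1, -1, -1]
rot    → [-1, -1, 1]
drop   → [-1, -1]
mod    → [0]
negate → [0]
-2     → [0, -2]
-      → [2]
-6     → [2, -6]
dup    → [2, -6, -6]
negate → [2, -6, 6]
+      → [2, 0]

2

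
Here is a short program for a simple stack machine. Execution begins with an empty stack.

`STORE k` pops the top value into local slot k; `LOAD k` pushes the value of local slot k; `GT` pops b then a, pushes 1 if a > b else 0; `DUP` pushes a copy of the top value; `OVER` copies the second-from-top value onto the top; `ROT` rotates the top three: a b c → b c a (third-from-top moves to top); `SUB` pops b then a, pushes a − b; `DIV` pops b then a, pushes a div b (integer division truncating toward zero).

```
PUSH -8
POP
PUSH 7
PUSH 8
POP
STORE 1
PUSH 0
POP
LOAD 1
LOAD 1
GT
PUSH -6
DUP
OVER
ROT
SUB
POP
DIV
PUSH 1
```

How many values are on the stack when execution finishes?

PUSH -8 → [-8]
POP     → []
PUSH 7  → [7]
PUSH 8  → [7, 8]
POP     → [7]
STORE 1 → []
PUSH 0  → [0]
POP     → []
LOAD 1  → [7]
LOAD 1  → [7, 7]
GT      → [0]
PUSH -6 → [0, -6]
DUP     → [0, -6, -6]
OVER    → [0, -6, -6, -6]
ROT     → [0, -6, -6, -6]
SUB     → [0, -6, 0]
POP     → [0, -6]
DIV     → [0]
PUSH 1  → [0, 1]

2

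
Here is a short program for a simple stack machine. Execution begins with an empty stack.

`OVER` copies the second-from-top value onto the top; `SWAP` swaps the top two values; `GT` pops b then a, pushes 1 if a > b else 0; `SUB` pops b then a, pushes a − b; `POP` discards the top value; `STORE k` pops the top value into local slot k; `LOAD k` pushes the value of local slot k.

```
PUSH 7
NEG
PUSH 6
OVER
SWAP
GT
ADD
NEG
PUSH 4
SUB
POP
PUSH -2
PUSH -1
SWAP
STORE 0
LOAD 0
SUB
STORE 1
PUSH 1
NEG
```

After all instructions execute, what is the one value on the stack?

-1

PUSH 7  -> [7]
NEG     -> [-7]
PUSH 6  -> [-7, 6]
OVER    -> [-7, 6, -7]
SWAP    -> [-7, -7, 6]
GT      -> [-7, 0]
ADD     -> [-7]
NEG     -> [7]
PUSH 4  -> [7, 4]
SUB     -> [3]
POP     -> []
PUSH -2 -> [-2]
PUSH -1 -> [-2, -1]
SWAP    -> [-1, -2]
STORE 0 -> [-1]
LOAD 0  -> [-1, -2]
SUB     -> [1]
STORE 1 -> []
PUSH 1  -> [1]
NEG     -> [-1]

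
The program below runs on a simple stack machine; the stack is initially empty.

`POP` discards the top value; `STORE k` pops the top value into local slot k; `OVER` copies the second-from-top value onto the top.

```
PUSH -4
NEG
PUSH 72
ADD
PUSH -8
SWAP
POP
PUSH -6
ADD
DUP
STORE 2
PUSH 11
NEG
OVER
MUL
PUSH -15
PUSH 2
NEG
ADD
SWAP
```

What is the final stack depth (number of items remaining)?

3

PUSH -4  -> [-4]
NEG      -> [4]
PUSH 72  -> [4, 72]
ADD      -> [76]
PUSH -8  -> [76, -8]
SWAP     -> [-8, 76]
POP      -> [-8]
PUSH -6  -> [-8, -6]
ADD      -> [-14]
DUP      -> [-14, -14]
STORE 2  -> [-14]
PUSH 11  -> [-14, 11]
NEG      -> [-14, -11]
OVER     -> [-14, -11, -14]
MUL      -> [-14, 154]
PUSH -15 -> [-14, 154, -15]
PUSH 2   -> [-14, 154, -15, 2]
NEG      -> [-14, 154, -15, -2]
ADD      -> [-14, 154, -17]
SWAP     -> [-14, -17, 154]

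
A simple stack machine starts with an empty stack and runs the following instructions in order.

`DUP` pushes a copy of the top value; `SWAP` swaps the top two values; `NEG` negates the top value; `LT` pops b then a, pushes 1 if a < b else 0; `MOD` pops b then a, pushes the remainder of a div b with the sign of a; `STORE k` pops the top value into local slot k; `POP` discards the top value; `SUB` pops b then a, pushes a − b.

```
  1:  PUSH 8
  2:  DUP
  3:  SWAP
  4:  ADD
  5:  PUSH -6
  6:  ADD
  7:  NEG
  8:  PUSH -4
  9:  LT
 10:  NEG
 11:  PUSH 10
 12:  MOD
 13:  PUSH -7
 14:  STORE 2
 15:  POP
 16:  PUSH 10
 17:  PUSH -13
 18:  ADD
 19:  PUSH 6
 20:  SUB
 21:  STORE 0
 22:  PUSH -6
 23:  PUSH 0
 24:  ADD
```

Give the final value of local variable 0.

-9

PUSH 8   : [8]
DUP      : [8, 8]
SWAP     : [8, 8]
ADD      : [16]
PUSH -6  : [16, -6]
ADD      : [10]
NEG      : [-10]
PUSH -4  : [-10, -4]
LT       : [1]
NEG      : [-1]
PUSH 10  : [-1, 10]
MOD      : [-1]
PUSH -7  : [-1, -7]
STORE 2  : [-1]
POP      : []
PUSH 10  : [10]
PUSH -13 : [10, -13]
ADD      : [-3]
PUSH 6   : [-3, 6]
SUB      : [-9]
STORE 0  : []
PUSH -6  : [-6]
PUSH 0   : [-6, 0]
ADD      : [-6]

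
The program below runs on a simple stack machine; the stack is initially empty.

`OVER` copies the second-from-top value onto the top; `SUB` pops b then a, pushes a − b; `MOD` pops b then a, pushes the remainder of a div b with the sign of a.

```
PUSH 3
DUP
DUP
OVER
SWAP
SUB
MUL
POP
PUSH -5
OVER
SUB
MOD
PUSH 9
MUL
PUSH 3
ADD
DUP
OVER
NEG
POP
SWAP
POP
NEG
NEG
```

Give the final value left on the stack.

PUSH 3  → [3]
DUP     → [3, 3]
DUP     → [3, 3, 3]
OVER    → [3, 3, 3, 3]
SWAP    → [3, 3, 3, 3]
SUB     → [3, 3, 0]
MUL     → [3, 0]
POP     → [3]
PUSH -5 → [3, -5]
OVER    → [3, -5, 3]
SUB     → [3, -8]
MOD     → [3]
PUSH 9  → [3, 9]
MUL     → [27]
PUSH 3  → [27, 3]
ADD     → [30]
DUP     → [30, 30]
OVER    → [30, 30, 30]
NEG     → [30, 30, -30]
POP     → [30, 30]
SWAP    → [30, 30]
POP     → [30]
NEG     → [-30]
NEG     → [30]

30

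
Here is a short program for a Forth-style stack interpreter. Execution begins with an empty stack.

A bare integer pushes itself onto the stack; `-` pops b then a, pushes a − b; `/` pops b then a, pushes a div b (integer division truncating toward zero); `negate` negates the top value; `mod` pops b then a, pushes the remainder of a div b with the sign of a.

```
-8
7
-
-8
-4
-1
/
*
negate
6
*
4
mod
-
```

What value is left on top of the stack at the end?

-15

-8      [-8]
7       [-8, 7]
-       [-15]
-8      [-15, -8]
-4      [-15, -8, -4]
-1      [-15, -8, -4, -1]
/       [-15, -8, 4]
*       [-15, -32]
negate  [-15, 32]
6       [-15, 32, 6]
*       [-15, 192]
4       [-15, 192, 4]
mod     [-15, 0]
-       [-15]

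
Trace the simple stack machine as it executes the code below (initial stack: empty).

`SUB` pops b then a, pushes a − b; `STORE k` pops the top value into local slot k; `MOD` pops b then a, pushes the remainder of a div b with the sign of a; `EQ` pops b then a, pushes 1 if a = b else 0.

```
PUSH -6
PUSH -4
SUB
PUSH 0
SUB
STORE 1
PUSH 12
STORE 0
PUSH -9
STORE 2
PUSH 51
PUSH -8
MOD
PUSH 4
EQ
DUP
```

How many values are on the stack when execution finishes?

2

PUSH -6 → -6
PUSH -4 → -6 -4
SUB     → -2
PUSH 0  → -2 0
SUB     → -2
STORE 1 → (empty)
PUSH 12 → 12
STORE 0 → (empty)
PUSH -9 → -9
STORE 2 → (empty)
PUSH 51 → 51
PUSH -8 → 51 -8
MOD     → 3
PUSH 4  → 3 4
EQ      → 0
DUP     → 0 0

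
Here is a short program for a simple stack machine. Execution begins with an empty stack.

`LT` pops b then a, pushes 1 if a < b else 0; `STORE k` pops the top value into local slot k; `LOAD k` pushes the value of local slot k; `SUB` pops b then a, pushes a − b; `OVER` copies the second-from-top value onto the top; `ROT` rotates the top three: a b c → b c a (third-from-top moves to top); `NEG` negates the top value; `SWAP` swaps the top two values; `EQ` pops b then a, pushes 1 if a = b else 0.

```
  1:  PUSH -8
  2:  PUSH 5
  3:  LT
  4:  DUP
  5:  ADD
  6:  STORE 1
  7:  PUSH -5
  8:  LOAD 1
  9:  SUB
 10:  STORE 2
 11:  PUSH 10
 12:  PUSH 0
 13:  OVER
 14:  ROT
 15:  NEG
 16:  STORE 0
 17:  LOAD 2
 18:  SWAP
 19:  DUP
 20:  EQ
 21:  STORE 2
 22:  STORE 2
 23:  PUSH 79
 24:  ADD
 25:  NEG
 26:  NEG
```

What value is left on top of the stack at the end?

PUSH -8 → [-8]
PUSH 5  → [-8, 5]
LT      → [1]
DUP     → [1, 1]
ADD     → [2]
STORE 1 → []
PUSH -5 → [-5]
LOAD 1  → [-5, 2]
SUB     → [-7]
STORE 2 → []
PUSH 10 → [10]
PUSH 0  → [10, 0]
OVER    → [10, 0, 10]
ROT     → [0, 10, 10]
NEG     → [0, 10, -10]
STORE 0 → [0, 10]
LOAD 2  → [0, 10, -7]
SWAP    → [0, -7, 10]
DUP     → [0, -7, 10, 10]
EQ      → [0, -7, 1]
STORE 2 → [0, -7]
STORE 2 → [0]
PUSH 79 → [0, 79]
ADD     → [79]
NEG     → [-79]
NEG     → [79]

79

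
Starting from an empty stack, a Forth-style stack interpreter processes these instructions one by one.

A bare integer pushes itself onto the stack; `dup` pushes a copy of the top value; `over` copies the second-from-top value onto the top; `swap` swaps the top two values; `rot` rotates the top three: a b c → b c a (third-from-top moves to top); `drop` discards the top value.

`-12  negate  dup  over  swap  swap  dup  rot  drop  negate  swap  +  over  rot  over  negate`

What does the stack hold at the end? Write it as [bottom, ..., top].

[0, 12, 12, -12]

-12     -12
negate  12
dup     12 12
over    12 12 12
swap    12 12 12
swap    12 12 12
dup     12 12 12 12
rot     12 12 12 12
drop    12 12 12
negate  12 12 -12
swap    12 -12 12
+       12 0
over    12 0 12
rot     0 12 12
over    0 12 12 12
negate  0 12 12 -12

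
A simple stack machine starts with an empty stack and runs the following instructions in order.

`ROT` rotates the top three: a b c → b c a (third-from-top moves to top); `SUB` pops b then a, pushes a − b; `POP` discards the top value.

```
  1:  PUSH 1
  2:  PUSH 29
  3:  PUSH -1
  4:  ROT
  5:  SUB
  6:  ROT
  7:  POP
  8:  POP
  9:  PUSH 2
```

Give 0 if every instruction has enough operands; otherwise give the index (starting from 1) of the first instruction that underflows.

PUSH 1  -> 1
PUSH 29 -> 1 29
PUSH -1 -> 1 29 -1
ROT     -> 29 -1 1
SUB     -> 29 -2
ROT  — needs 3 operands, stack has 2 → underflow

6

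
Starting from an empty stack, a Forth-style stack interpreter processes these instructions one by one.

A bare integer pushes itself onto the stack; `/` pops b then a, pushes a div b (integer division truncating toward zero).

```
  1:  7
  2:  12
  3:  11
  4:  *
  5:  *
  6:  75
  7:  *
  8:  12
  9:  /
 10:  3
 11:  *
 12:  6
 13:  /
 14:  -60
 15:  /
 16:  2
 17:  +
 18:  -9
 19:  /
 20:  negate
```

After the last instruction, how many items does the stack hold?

1

7      -> [7]
12     -> [7, 12]
11     -> [7, 12, 11]
*      -> [7, 132]
*      -> [924]
75     -> [924, 75]
*      -> [69300]
12     -> [69300, 12]
/      -> [5775]
3      -> [5775, 3]
*      -> [17325]
6      -> [17325, 6]
/      -> [2887]
-60    -> [2887, -60]
/      -> [-48]
2      -> [-48, 2]
+      -> [-46]
-9     -> [-46, -9]
/      -> [5]
negate -> [-5]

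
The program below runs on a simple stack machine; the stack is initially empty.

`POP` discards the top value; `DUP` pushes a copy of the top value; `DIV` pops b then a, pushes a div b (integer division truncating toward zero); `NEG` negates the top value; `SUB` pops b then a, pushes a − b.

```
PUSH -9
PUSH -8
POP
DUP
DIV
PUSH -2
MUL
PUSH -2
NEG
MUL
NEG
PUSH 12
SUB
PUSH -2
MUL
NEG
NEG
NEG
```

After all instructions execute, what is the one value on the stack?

-16

PUSH -9 → -9
PUSH -8 → -9 -8
POP     → -9
DUP     → -9 -9
DIV     → 1
PUSH -2 → 1 -2
MUL     → -2
PUSH -2 → -2 -2
NEG     → -2 2
MUL     → -4
NEG     → 4
PUSH 12 → 4 12
SUB     → -8
PUSH -2 → -8 -2
MUL     → 16
NEG     → -16
NEG     → 16
NEG     → -16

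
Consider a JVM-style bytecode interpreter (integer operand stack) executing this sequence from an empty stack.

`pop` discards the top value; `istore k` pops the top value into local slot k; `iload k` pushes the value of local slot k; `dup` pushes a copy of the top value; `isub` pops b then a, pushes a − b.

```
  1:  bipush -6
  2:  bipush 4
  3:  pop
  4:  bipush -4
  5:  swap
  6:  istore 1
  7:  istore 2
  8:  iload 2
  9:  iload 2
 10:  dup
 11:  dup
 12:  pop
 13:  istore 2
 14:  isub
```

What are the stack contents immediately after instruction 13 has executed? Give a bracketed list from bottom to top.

[-4, -4]

bipush -6 : -6
bipush 4  : -6 4
pop       : -6
bipush -4 : -6 -4
swap      : -4 -6
istore 1  : -4
istore 2  : (empty)
iload 2   : -4
iload 2   : -4 -4
dup       : -4 -4 -4
dup       : -4 -4 -4 -4
pop       : -4 -4 -4
istore 2  : -4 -4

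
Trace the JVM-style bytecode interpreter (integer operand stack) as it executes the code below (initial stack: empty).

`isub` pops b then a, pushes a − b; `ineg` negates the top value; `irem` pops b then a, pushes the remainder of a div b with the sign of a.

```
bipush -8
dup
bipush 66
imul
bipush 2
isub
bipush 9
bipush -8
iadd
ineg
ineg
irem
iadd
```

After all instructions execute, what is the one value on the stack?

bipush -8 → [-8]
dup       → [-8, -8]
bipush 66 → [-8, -8, 66]
imul      → [-8, -528]
bipush 2  → [-8, -528, 2]
isub      → [-8, -530]
bipush 9  → [-8, -530, 9]
bipush -8 → [-8, -530, 9, -8]
iadd      → [-8, -530, 1]
ineg      → [-8, -530, -1]
ineg      → [-8, -530, 1]
irem      → [-8, 0]
iadd      → [-8]

-8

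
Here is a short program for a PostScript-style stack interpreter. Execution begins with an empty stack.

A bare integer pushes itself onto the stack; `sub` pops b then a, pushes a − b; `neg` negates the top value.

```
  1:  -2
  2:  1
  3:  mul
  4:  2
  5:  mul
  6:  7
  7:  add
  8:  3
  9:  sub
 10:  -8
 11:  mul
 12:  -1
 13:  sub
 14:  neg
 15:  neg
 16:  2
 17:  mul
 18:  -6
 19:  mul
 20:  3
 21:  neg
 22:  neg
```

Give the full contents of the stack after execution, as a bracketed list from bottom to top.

-2  -> [-2]
1   -> [-2, 1]
mul -> [-2]
2   -> [-2, 2]
mul -> [-4]
7   -> [-4, 7]
add -> [3]
3   -> [3, 3]
sub -> [0]
-8  -> [0, -8]
mul -> [0]
-1  -> [0, -1]
sub -> [1]
neg -> [-1]
neg -> [1]
2   -> [1, 2]
mul -> [2]
-6  -> [2, -6]
mul -> [-12]
3   -> [-12, 3]
neg -> [-12, -3]
neg -> [-12, 3]

[-12, 3]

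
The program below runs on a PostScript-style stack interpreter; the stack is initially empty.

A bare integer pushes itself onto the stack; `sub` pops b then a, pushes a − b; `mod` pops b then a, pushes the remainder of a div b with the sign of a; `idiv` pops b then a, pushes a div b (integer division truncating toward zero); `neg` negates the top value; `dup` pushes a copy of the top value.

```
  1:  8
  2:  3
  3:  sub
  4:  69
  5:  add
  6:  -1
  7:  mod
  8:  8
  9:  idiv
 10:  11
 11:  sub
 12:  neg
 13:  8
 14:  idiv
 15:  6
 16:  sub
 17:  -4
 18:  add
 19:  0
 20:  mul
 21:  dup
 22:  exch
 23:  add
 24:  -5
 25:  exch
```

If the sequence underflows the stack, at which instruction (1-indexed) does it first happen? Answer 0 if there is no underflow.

8     8
3     8 3
sub   5
69    5 69
add   74
-1    74 -1
mod   0
8     0 8
idiv  0
11    0 11
sub   -11
neg   11
8     11 8
idiv  1
6     1 6
sub   -5
-4    -5 -4
add   -9
0     -9 0
mul   0
dup   0 0
exch  0 0
add   0
-5    0 -5
exch  -5 0

0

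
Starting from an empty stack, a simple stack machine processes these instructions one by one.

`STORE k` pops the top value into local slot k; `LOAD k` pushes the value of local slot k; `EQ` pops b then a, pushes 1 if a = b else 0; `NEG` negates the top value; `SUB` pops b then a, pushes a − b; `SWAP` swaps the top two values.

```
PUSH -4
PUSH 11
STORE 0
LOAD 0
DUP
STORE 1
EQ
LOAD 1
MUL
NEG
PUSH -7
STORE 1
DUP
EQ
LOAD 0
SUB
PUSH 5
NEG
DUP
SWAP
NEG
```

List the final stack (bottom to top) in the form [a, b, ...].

[-10, -5, 5]

PUSH -4 : -4
PUSH 11 : -4 11
STORE 0 : -4
LOAD 0  : -4 11
DUP     : -4 11 11
STORE 1 : -4 11
EQ      : 0
LOAD 1  : 0 11
MUL     : 0
NEG     : 0
PUSH -7 : 0 -7
STORE 1 : 0
DUP     : 0 0
EQ      : 1
LOAD 0  : 1 11
SUB     : -10
PUSH 5  : -10 5
NEG     : -10 -5
DUP     : -10 -5 -5
SWAP    : -10 -5 -5
NEG     : -10 -5 5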